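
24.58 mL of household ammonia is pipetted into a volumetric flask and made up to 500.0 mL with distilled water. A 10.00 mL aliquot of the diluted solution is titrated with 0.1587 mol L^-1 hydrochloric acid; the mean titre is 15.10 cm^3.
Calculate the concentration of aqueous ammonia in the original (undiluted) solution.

4.875 mol/L

NH3 + HCl → NH4Cl
n(HCl) = 0.01510 × 0.1587 = 2.396 × 10^-3 mol
n(NH3) in the aliquot = 2.396 × 10^-3 mol (1:1 ratio)
[NH3]_dilute = 2.396 × 10^-3 / 0.01000 = 0.2396 mol/L
Dilution factor = 500.0 / 24.58 = 20.34
[NH3]_stock = 0.2396 × 20.34 = 4.875 mol/L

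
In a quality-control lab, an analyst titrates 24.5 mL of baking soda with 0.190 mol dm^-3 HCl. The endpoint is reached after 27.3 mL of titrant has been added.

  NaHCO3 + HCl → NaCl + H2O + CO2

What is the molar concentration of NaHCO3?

0.212 mol/L

n(HCl) = 0.0273 L × 0.190 mol/L = 5.19 × 10^-3 mol
n(NaHCO3) = 5.19 × 10^-3 mol (1:1 mole ratio)
[NaHCO3] = 5.19 × 10^-3 mol / 0.0245 L = 0.212 mol/L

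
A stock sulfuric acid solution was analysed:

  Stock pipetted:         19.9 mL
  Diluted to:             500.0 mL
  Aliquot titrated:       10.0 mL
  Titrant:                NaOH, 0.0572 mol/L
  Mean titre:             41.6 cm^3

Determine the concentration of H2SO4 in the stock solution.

2.99 mol/L

H2SO4 + 2 NaOH → Na2SO4 + 2 H2O
n(NaOH) = 0.0416 × 0.0572 = 2.38 × 10^-3 mol
From the 1:2 ratio, n(H2SO4) in the aliquot = 1/2 × 2.38 × 10^-3 = 1.19 × 10^-3 mol
[H2SO4]_dilute = 1.19 × 10^-3 / 0.0100 = 0.119 mol/L
Dilution factor = 500.0 / 19.9 = 25.13
[H2SO4]_stock = 0.119 × 25.13 = 2.99 mol/L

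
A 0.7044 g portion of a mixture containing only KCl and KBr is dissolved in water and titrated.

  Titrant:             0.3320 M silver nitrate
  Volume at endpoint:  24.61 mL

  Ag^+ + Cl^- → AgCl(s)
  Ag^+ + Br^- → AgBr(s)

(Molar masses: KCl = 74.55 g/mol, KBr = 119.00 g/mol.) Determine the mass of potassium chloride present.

n(AgNO3) = 0.02461 × 0.3320 = 8.171 × 10^-3 mol
Let x = n(KCl), y = n(KBr).
Titrant: 1x + 1y = 8.171 × 10^-3;  mass: 74.55x + 119.00y = 0.7044
Solving, x = 6.027 × 10^-3 mol, y = 2.144 × 10^-3 mol
mass of KCl = 6.027 × 10^-3 × 74.55 = 0.4493 g

0.4493 g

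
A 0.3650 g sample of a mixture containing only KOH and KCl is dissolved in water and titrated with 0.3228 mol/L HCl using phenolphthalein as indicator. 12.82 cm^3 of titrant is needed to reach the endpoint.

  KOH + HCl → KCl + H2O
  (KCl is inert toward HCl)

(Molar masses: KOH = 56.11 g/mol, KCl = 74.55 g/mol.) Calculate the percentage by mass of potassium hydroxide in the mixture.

n(HCl) = 0.01282 × 0.3228 = 4.138 × 10^-3 mol
Let x = n(KOH), y = n(KCl).
Titrant: 1x = 4.138 × 10^-3;  mass: 56.11x + 74.55y = 0.3650
Solving, x = 4.138 × 10^-3 mol, y = 1.781 × 10^-3 mol
mass of KOH = 4.138 × 10^-3 × 56.11 = 0.2322 g
% KOH = 0.2322 / 0.3650 × 100 = 63.62 %

63.62 %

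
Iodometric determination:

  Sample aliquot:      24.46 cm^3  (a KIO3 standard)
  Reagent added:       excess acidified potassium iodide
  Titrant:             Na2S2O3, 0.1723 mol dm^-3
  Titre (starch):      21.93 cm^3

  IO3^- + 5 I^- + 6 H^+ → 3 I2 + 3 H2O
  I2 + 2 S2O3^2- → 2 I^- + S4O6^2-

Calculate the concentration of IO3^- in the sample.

0.02575 mol/L

n(S2O3^2-) = 0.02193 × 0.1723 = 3.779 × 10^-3 mol
n(I2) = n(S2O3^2-)/2 = 1.889 × 10^-3 mol
From the 1:3 ratio, n(IO3^-) in the aliquot = 1/3 × 1.889 × 10^-3 = 6.298 × 10^-4 mol
[IO3^-] = 6.298 × 10^-4 / 0.02446 = 0.02575 mol/L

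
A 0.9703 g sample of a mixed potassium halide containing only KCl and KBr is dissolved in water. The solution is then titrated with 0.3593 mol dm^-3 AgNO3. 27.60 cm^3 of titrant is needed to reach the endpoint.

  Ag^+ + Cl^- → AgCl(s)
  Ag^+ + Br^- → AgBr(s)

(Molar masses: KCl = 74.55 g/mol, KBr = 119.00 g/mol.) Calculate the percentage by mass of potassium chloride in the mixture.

n(AgNO3) = 0.02760 × 0.3593 = 9.917 × 10^-3 mol
Let x = n(KCl), y = n(KBr).
Titrant: 1x + 1y = 9.917 × 10^-3;  mass: 74.55x + 119.00y = 0.9703
Solving, x = 4.720 × 10^-3 mol, y = 5.197 × 10^-3 mol
mass of KCl = 4.720 × 10^-3 × 74.55 = 0.3518 g
% KCl = 0.3518 / 0.9703 × 100 = 36.26 %

36.26 %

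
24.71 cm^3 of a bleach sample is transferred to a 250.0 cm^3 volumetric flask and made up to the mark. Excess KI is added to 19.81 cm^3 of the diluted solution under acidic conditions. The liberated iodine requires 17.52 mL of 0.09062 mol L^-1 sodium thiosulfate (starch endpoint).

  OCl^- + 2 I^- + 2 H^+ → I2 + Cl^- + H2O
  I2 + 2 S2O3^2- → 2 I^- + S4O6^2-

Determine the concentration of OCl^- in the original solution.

0.4054 mol/L

n(S2O3^2-) = 0.01752 × 0.09062 = 1.588 × 10^-3 mol
n(I2) = n(S2O3^2-)/2 = 7.938 × 10^-4 mol
n(OCl^-) in the aliquot = 7.938 × 10^-4 mol (1:1 ratio)
[OCl^-]_dilute = 7.938 × 10^-4 / 0.01981 = 0.04007 mol/L
[OCl^-]_original = 0.04007 × 250.0/24.71 = 0.4054 mol/L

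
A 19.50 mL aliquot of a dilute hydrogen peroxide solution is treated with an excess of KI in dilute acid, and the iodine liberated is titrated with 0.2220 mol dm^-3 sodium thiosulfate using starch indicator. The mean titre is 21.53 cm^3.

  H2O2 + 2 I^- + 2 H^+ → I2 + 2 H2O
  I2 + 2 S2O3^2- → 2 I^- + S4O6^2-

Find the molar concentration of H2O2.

n(S2O3^2-) = 0.02153 × 0.2220 = 4.780 × 10^-3 mol
n(I2) = n(S2O3^2-)/2 = 2.390 × 10^-3 mol
n(H2O2) in the aliquot = 2.390 × 10^-3 mol (1:1 ratio)
[H2O2] = 2.390 × 10^-3 / 0.01950 = 0.1226 mol/L

0.1226 mol/L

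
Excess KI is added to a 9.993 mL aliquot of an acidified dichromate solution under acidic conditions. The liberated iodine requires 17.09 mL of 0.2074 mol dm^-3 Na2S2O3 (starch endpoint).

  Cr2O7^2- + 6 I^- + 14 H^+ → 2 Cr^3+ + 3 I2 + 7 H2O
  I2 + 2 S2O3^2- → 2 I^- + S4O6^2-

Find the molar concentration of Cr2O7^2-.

n(S2O3^2-) = 0.01709 × 0.2074 = 3.544 × 10^-3 mol
n(I2) = n(S2O3^2-)/2 = 1.772 × 10^-3 mol
From the 1:3 ratio, n(Cr2O7^2-) in the aliquot = 1/3 × 1.772 × 10^-3 = 5.907 × 10^-4 mol
[Cr2O7^2-] = 5.907 × 10^-4 / 0.009993 = 0.05912 mol/L

0.05912 mol/L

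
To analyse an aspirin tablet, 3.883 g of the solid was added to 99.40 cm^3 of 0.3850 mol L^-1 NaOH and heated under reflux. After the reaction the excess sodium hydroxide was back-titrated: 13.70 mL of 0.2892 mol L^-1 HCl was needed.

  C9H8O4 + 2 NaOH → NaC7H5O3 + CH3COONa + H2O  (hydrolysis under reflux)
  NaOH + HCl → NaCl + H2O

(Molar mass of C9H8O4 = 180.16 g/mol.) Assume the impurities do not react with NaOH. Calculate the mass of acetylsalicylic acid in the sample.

3.090 g

n(NaOH) added = 0.09940 × 0.3850 = 0.03827 mol
n(HCl) used in back-titration = 0.01370 × 0.2892 = 3.962 × 10^-3 mol
n(NaOH) left over = 3.962 × 10^-3 mol (1:1 ratio)
n(NaOH) consumed by analyte = 0.03827 − 3.962 × 10^-3 = 0.03431 mol
From the 1:2 ratio, n(C9H8O4) = 1/2 × 0.03431 = 0.01715 mol
mass of C9H8O4 = 0.01715 × 180.16 = 3.090 g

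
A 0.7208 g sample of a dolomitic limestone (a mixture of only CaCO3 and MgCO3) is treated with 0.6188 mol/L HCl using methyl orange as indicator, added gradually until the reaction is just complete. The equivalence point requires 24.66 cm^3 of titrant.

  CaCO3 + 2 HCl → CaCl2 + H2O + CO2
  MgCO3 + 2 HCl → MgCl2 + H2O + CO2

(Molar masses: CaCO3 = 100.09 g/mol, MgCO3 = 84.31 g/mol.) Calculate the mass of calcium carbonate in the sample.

n(HCl) = 0.02466 × 0.6188 = 0.01526 mol
Let x = n(CaCO3), y = n(MgCO3).
Titrant: 2x + 2y = 0.01526;  mass: 100.09x + 84.31y = 0.7208
Solving, x = 4.913 × 10^-3 mol, y = 2.717 × 10^-3 mol
mass of CaCO3 = 4.913 × 10^-3 × 100.09 = 0.4918 g

0.4918 g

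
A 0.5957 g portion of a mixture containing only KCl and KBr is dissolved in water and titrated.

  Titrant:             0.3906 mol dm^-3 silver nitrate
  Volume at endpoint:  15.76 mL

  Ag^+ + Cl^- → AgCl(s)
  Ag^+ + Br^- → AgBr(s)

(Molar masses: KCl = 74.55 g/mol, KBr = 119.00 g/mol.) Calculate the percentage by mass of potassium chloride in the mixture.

n(AgNO3) = 0.01576 × 0.3906 = 6.156 × 10^-3 mol
Let x = n(KCl), y = n(KBr).
Titrant: 1x + 1y = 6.156 × 10^-3;  mass: 74.55x + 119.00y = 0.5957
Solving, x = 3.079 × 10^-3 mol, y = 3.077 × 10^-3 mol
mass of KCl = 3.079 × 10^-3 × 74.55 = 0.2295 g
% KCl = 0.2295 / 0.5957 × 100 = 38.53 %

38.53 %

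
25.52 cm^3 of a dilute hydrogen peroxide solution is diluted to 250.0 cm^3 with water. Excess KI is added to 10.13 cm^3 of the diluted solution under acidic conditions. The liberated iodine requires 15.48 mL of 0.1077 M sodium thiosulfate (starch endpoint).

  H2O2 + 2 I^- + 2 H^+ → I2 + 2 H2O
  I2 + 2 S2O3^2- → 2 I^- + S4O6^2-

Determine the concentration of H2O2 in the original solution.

n(S2O3^2-) = 0.01548 × 0.1077 = 1.667 × 10^-3 mol
n(I2) = n(S2O3^2-)/2 = 8.336 × 10^-4 mol
n(H2O2) in the aliquot = 8.336 × 10^-4 mol (1:1 ratio)
[H2O2]_dilute = 8.336 × 10^-4 / 0.01013 = 0.08229 mol/L
[H2O2]_original = 0.08229 × 250.0/25.52 = 0.8061 mol/L

0.8061 M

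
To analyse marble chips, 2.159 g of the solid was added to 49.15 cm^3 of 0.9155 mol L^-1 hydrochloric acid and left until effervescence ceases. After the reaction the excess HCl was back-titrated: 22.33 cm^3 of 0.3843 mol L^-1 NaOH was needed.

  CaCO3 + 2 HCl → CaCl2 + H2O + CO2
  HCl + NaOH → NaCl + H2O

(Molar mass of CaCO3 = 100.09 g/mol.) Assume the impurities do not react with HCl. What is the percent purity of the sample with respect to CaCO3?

n(HCl) added = 0.04915 × 0.9155 = 0.04500 mol
n(NaOH) used in back-titration = 0.02233 × 0.3843 = 8.581 × 10^-3 mol
n(HCl) left over = 8.581 × 10^-3 mol (1:1 ratio)
n(HCl) consumed by analyte = 0.04500 − 8.581 × 10^-3 = 0.03642 mol
From the 1:2 ratio, n(CaCO3) = 1/2 × 0.03642 = 0.01821 mol
mass of CaCO3 = 0.01821 × 100.09 = 1.822 g
% CaCO3 = 1.822 / 2.159 × 100 = 84.41 %

84.41 %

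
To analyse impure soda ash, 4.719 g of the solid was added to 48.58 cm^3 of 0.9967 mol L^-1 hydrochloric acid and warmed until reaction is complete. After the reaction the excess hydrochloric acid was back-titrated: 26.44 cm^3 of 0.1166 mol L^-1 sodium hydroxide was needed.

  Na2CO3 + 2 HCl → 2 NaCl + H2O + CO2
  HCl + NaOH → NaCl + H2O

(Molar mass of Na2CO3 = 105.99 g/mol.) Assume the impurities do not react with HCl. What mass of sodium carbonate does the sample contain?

2.403 g

n(HCl) added = 0.04858 × 0.9967 = 0.04842 mol
n(NaOH) used in back-titration = 0.02644 × 0.1166 = 3.083 × 10^-3 mol
n(HCl) left over = 3.083 × 10^-3 mol (1:1 ratio)
n(HCl) consumed by analyte = 0.04842 − 3.083 × 10^-3 = 0.04534 mol
From the 1:2 ratio, n(Na2CO3) = 1/2 × 0.04534 = 0.02267 mol
mass of Na2CO3 = 0.02267 × 105.99 = 2.403 g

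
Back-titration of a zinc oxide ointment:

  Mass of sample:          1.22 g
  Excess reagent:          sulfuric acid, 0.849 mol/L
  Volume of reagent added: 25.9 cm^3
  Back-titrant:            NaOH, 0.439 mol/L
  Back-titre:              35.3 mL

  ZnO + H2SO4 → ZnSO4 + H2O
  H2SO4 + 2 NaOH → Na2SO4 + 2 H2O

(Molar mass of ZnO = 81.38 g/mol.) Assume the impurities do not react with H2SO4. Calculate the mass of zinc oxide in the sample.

1.16 g

n(H2SO4) added = 0.0259 × 0.849 = 0.0220 mol
n(NaOH) used in back-titration = 0.0353 × 0.439 = 0.0155 mol
From the 1:2 ratio, n(H2SO4) left over = 1/2 × 0.0155 = 7.75 × 10^-3 mol
n(H2SO4) consumed by analyte = 0.0220 − 7.75 × 10^-3 = 0.0142 mol
n(ZnO) = 0.0142 mol (1:1 ratio)
mass of ZnO = 0.0142 × 81.38 = 1.16 g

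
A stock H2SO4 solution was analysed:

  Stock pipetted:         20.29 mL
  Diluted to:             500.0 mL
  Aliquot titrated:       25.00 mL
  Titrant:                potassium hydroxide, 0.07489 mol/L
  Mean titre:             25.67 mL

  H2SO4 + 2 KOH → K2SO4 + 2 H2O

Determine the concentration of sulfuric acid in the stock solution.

0.9475 mol/L

n(KOH) = 0.02567 × 0.07489 = 1.922 × 10^-3 mol
From the 1:2 ratio, n(H2SO4) in the aliquot = 1/2 × 1.922 × 10^-3 = 9.612 × 10^-4 mol
[H2SO4]_dilute = 9.612 × 10^-4 / 0.02500 = 0.03845 mol/L
Dilution factor = 500.0 / 20.29 = 24.64
[H2SO4]_stock = 0.03845 × 24.64 = 0.9475 mol/L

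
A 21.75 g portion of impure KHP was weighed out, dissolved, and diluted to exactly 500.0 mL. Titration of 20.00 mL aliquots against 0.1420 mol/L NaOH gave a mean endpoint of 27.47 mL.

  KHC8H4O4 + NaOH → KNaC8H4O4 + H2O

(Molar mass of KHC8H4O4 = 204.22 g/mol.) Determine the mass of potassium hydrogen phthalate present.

19.92 g

n(NaOH) per titration = 0.02747 × 0.1420 = 3.901 × 10^-3 mol
n(KHC8H4O4) in each aliquot = 3.901 × 10^-3 mol (1:1 ratio)
n(KHC8H4O4) in the whole flask = 3.901 × 10^-3 × 500.0/20.00 = 0.09752 mol
mass of KHC8H4O4 = 0.09752 × 204.22 = 19.92 g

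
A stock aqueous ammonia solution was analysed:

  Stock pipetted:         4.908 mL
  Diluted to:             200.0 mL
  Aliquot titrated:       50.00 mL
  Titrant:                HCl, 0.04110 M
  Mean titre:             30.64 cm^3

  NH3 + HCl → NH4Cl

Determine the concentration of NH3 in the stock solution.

1.026 M

n(HCl) = 0.03064 × 0.04110 = 1.259 × 10^-3 mol
n(NH3) in the aliquot = 1.259 × 10^-3 mol (1:1 ratio)
[NH3]_dilute = 1.259 × 10^-3 / 0.05000 = 0.02519 mol/L
Dilution factor = 200.0 / 4.908 = 40.75
[NH3]_stock = 0.02519 × 40.75 = 1.026 mol/L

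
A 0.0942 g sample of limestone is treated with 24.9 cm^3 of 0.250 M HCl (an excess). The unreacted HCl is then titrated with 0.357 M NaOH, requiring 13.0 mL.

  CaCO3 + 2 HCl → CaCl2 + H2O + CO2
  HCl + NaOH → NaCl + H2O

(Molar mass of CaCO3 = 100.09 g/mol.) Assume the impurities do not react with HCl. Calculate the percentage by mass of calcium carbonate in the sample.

84.2 %

n(HCl) added = 0.0249 × 0.250 = 6.22 × 10^-3 mol
n(NaOH) used in back-titration = 0.0130 × 0.357 = 4.64 × 10^-3 mol
n(HCl) left over = 4.64 × 10^-3 mol (1:1 ratio)
n(HCl) consumed by analyte = 6.22 × 10^-3 − 4.64 × 10^-3 = 1.58 × 10^-3 mol
From the 1:2 ratio, n(CaCO3) = 1/2 × 1.58 × 10^-3 = 7.92 × 10^-4 mol
mass of CaCO3 = 7.92 × 10^-4 × 100.09 = 0.0793 g
% CaCO3 = 0.0793 / 0.0942 × 100 = 84.2 %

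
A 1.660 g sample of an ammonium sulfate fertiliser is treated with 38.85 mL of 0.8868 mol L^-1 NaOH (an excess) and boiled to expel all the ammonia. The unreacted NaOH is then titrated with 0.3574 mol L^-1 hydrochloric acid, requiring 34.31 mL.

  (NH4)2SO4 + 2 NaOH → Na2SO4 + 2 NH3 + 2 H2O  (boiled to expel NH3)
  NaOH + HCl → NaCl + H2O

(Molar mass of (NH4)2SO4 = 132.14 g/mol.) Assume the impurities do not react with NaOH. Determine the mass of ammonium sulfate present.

1.466 g

n(NaOH) added = 0.03885 × 0.8868 = 0.03445 mol
n(HCl) used in back-titration = 0.03431 × 0.3574 = 0.01226 mol
n(NaOH) left over = 0.01226 mol (1:1 ratio)
n(NaOH) consumed by analyte = 0.03445 − 0.01226 = 0.02219 mol
From the 1:2 ratio, n((NH4)2SO4) = 1/2 × 0.02219 = 0.01109 mol
mass of (NH4)2SO4 = 0.01109 × 132.14 = 1.466 g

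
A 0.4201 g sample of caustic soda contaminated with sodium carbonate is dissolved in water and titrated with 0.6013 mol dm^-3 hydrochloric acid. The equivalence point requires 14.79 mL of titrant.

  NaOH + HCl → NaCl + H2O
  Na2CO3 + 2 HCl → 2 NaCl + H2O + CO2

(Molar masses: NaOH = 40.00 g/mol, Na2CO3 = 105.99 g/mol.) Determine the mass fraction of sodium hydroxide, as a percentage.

n(HCl) = 0.01479 × 0.6013 = 8.893 × 10^-3 mol
Let x = n(NaOH), y = n(Na2CO3).
Titrant: 1x + 2y = 8.893 × 10^-3;  mass: 40.00x + 105.99y = 0.4201
Solving, x = 3.940 × 10^-3 mol, y = 2.477 × 10^-3 mol
mass of NaOH = 3.940 × 10^-3 × 40.00 = 0.1576 g
% NaOH = 0.1576 / 0.4201 × 100 = 37.51 %

37.51 %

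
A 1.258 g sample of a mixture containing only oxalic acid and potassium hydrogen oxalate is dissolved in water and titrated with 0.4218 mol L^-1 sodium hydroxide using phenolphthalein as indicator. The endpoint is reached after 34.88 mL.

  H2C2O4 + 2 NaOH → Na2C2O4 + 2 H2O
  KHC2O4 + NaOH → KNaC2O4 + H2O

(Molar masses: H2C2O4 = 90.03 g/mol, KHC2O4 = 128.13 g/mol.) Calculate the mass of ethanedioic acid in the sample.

0.3396 g

n(NaOH) = 0.03488 × 0.4218 = 0.01471 mol
Let x = n(H2C2O4), y = n(KHC2O4).
Titrant: 2x + 1y = 0.01471;  mass: 90.03x + 128.13y = 1.258
Solving, x = 3.772 × 10^-3 mol, y = 7.167 × 10^-3 mol
mass of H2C2O4 = 3.772 × 10^-3 × 90.03 = 0.3396 g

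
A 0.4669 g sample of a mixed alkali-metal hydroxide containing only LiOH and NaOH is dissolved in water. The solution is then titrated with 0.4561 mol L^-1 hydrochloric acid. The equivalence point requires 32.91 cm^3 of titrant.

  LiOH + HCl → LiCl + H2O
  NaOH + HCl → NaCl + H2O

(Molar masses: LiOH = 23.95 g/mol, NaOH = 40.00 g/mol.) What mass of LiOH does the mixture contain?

n(HCl) = 0.03291 × 0.4561 = 0.01501 mol
Let x = n(LiOH), y = n(NaOH).
Titrant: 1x + 1y = 0.01501;  mass: 23.95x + 40.00y = 0.4669
Solving, x = 8.318 × 10^-3 mol, y = 6.692 × 10^-3 mol
mass of LiOH = 8.318 × 10^-3 × 23.95 = 0.1992 g

0.1992 g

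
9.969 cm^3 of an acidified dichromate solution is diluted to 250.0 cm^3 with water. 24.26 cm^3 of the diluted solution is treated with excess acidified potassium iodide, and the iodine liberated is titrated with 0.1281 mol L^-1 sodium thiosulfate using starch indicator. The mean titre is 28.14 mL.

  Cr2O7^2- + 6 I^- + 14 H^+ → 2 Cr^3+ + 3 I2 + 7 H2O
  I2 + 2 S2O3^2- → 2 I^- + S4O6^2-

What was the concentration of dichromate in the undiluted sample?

0.6210 mol/L

n(S2O3^2-) = 0.02814 × 0.1281 = 3.605 × 10^-3 mol
n(I2) = n(S2O3^2-)/2 = 1.802 × 10^-3 mol
From the 1:3 ratio, n(Cr2O7^2-) in the aliquot = 1/3 × 1.802 × 10^-3 = 6.008 × 10^-4 mol
[Cr2O7^2-]_dilute = 6.008 × 10^-4 / 0.02426 = 0.02476 mol/L
[Cr2O7^2-]_original = 0.02476 × 250.0/9.969 = 0.6210 mol/L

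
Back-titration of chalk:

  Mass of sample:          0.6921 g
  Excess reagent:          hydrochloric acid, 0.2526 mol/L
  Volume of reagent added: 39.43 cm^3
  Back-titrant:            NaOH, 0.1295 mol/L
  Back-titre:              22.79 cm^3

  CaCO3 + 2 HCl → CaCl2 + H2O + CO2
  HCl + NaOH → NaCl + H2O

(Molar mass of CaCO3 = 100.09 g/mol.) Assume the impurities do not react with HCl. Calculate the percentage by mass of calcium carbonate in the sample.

n(HCl) added = 0.03943 × 0.2526 = 9.960 × 10^-3 mol
n(NaOH) used in back-titration = 0.02279 × 0.1295 = 2.951 × 10^-3 mol
n(HCl) left over = 2.951 × 10^-3 mol (1:1 ratio)
n(HCl) consumed by analyte = 9.960 × 10^-3 − 2.951 × 10^-3 = 7.009 × 10^-3 mol
From the 1:2 ratio, n(CaCO3) = 1/2 × 7.009 × 10^-3 = 3.504 × 10^-3 mol
mass of CaCO3 = 3.504 × 10^-3 × 100.09 = 0.3508 g
% CaCO3 = 0.3508 / 0.6921 × 100 = 50.68 %

50.68 %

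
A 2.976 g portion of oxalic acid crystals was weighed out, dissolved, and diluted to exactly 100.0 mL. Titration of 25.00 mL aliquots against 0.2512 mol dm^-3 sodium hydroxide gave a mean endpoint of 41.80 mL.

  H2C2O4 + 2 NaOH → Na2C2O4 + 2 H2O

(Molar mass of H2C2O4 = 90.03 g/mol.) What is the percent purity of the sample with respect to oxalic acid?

63.53 %

n(NaOH) per titration = 0.04180 × 0.2512 = 0.01050 mol
From the 1:2 ratio, n(H2C2O4) in each aliquot = 1/2 × 0.01050 = 5.250 × 10^-3 mol
n(H2C2O4) in the whole flask = 5.250 × 10^-3 × 100.0/25.00 = 0.02100 mol
mass of H2C2O4 = 0.02100 × 90.03 = 1.891 g
% H2C2O4 = 1.891 / 2.976 × 100 = 63.53 %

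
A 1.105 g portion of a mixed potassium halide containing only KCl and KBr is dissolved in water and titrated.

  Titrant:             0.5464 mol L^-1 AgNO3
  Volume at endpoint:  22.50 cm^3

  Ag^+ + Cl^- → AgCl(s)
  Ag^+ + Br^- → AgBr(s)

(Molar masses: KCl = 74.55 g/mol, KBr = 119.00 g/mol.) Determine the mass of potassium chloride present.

0.6004 g

n(AgNO3) = 0.02250 × 0.5464 = 0.01229 mol
Let x = n(KCl), y = n(KBr).
Titrant: 1x + 1y = 0.01229;  mass: 74.55x + 119.00y = 1.105
Solving, x = 8.054 × 10^-3 mol, y = 4.240 × 10^-3 mol
mass of KCl = 8.054 × 10^-3 × 74.55 = 0.6004 g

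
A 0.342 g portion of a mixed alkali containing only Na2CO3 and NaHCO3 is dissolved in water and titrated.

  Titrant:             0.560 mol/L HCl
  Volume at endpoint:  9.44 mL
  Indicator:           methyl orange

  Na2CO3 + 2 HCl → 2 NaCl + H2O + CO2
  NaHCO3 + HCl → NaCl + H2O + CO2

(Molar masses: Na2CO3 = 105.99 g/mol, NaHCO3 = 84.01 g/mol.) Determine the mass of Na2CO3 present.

0.174 g

n(HCl) = 0.00944 × 0.560 = 5.29 × 10^-3 mol
Let x = n(Na2CO3), y = n(NaHCO3).
Titrant: 2x + 1y = 5.29 × 10^-3;  mass: 105.99x + 84.01y = 0.342
Solving, x = 1.65 × 10^-3 mol, y = 1.99 × 10^-3 mol
mass of Na2CO3 = 1.65 × 10^-3 × 105.99 = 0.174 g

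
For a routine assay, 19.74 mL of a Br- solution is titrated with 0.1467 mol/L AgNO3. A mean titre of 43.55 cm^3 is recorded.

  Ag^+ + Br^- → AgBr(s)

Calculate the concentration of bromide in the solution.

0.3236 mol/L

n(AgNO3) = 0.04355 L × 0.1467 mol/L = 6.389 × 10^-3 mol
n(Br-) = 6.389 × 10^-3 mol (1:1 mole ratio)
[Br-] = 6.389 × 10^-3 mol / 0.01974 L = 0.3236 mol/L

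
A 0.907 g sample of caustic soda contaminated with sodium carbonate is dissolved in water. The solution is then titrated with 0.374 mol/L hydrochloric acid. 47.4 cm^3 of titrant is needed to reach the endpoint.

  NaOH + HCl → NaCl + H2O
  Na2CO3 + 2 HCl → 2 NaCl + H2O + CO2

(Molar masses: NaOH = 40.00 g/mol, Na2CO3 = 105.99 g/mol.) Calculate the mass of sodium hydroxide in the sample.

0.100 g

n(HCl) = 0.0474 × 0.374 = 0.0177 mol
Let x = n(NaOH), y = n(Na2CO3).
Titrant: 1x + 2y = 0.0177;  mass: 40.00x + 105.99y = 0.907
Solving, x = 2.50 × 10^-3 mol, y = 7.61 × 10^-3 mol
mass of NaOH = 2.50 × 10^-3 × 40.00 = 0.100 g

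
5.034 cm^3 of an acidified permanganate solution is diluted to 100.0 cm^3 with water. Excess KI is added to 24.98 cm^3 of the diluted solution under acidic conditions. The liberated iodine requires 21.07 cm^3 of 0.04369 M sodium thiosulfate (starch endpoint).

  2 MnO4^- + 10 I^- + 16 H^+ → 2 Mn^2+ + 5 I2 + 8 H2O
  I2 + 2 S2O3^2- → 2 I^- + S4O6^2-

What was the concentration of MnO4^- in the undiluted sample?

n(S2O3^2-) = 0.02107 × 0.04369 = 9.205 × 10^-4 mol
n(I2) = n(S2O3^2-)/2 = 4.603 × 10^-4 mol
From the 2:5 ratio, n(MnO4^-) in the aliquot = 2/5 × 4.603 × 10^-4 = 1.841 × 10^-4 mol
[MnO4^-]_dilute = 1.841 × 10^-4 / 0.02498 = 0.007370 mol/L
[MnO4^-]_original = 0.007370 × 100.0/5.034 = 0.1464 mol/L

0.1464 M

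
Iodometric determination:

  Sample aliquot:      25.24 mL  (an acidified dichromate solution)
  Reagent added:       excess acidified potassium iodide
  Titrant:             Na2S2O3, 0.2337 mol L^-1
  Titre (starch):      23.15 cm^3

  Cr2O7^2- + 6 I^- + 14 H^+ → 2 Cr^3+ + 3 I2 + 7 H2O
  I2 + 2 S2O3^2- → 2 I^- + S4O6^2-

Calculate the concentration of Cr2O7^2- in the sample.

n(S2O3^2-) = 0.02315 × 0.2337 = 5.410 × 10^-3 mol
n(I2) = n(S2O3^2-)/2 = 2.705 × 10^-3 mol
From the 1:3 ratio, n(Cr2O7^2-) in the aliquot = 1/3 × 2.705 × 10^-3 = 9.017 × 10^-4 mol
[Cr2O7^2-] = 9.017 × 10^-4 / 0.02524 = 0.03572 mol/L

0.03572 mol/L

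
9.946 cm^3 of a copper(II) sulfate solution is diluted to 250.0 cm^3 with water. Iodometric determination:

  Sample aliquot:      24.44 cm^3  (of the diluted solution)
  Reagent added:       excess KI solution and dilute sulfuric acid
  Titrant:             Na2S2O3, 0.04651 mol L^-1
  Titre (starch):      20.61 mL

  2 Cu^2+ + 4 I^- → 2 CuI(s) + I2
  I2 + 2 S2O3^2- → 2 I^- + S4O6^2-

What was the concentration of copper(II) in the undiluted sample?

0.9859 mol/L

n(S2O3^2-) = 0.02061 × 0.04651 = 9.586 × 10^-4 mol
n(I2) = n(S2O3^2-)/2 = 4.793 × 10^-4 mol
From the 2:1 ratio, n(Cu2+) in the aliquot = 2/1 × 4.793 × 10^-4 = 9.586 × 10^-4 mol
[Cu2+]_dilute = 9.586 × 10^-4 / 0.02444 = 0.03922 mol/L
[Cu2+]_original = 0.03922 × 250.0/9.946 = 0.9859 mol/L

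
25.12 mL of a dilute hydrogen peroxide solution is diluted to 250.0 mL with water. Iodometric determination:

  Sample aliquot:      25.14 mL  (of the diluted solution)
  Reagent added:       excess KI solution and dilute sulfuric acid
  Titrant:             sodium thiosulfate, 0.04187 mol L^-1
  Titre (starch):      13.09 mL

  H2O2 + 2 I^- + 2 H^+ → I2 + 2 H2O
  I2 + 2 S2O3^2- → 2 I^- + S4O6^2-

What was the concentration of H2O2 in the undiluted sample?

0.1085 mol/L

n(S2O3^2-) = 0.01309 × 0.04187 = 5.481 × 10^-4 mol
n(I2) = n(S2O3^2-)/2 = 2.740 × 10^-4 mol
n(H2O2) in the aliquot = 2.740 × 10^-4 mol (1:1 ratio)
[H2O2]_dilute = 2.740 × 10^-4 / 0.02514 = 0.01090 mol/L
[H2O2]_original = 0.01090 × 250.0/25.12 = 0.1085 mol/L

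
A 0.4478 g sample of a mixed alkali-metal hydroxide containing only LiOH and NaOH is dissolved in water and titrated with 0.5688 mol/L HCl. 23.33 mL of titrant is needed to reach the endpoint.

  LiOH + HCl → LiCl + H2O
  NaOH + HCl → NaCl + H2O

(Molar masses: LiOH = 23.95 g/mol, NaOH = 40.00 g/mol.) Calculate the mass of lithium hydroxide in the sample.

0.1239 g

n(HCl) = 0.02333 × 0.5688 = 0.01327 mol
Let x = n(LiOH), y = n(NaOH).
Titrant: 1x + 1y = 0.01327;  mass: 23.95x + 40.00y = 0.4478
Solving, x = 5.172 × 10^-3 mol, y = 8.099 × 10^-3 mol
mass of LiOH = 5.172 × 10^-3 × 23.95 = 0.1239 g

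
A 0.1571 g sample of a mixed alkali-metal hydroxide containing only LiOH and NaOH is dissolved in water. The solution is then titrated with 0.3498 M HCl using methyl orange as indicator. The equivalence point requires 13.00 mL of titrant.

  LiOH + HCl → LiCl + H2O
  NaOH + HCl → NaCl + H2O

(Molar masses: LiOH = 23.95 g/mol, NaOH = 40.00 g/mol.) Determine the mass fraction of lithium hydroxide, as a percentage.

23.55 %

n(HCl) = 0.01300 × 0.3498 = 4.547 × 10^-3 mol
Let x = n(LiOH), y = n(NaOH).
Titrant: 1x + 1y = 4.547 × 10^-3;  mass: 23.95x + 40.00y = 0.1571
Solving, x = 1.545 × 10^-3 mol, y = 3.002 × 10^-3 mol
mass of LiOH = 1.545 × 10^-3 × 23.95 = 0.03700 g
% LiOH = 0.03700 / 0.1571 × 100 = 23.55 %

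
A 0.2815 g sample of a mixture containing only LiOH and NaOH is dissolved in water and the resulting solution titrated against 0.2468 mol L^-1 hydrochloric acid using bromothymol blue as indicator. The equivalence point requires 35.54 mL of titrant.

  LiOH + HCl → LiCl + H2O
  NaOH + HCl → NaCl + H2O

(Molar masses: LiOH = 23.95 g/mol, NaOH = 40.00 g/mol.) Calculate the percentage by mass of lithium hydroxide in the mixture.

36.76 %

n(HCl) = 0.03554 × 0.2468 = 8.771 × 10^-3 mol
Let x = n(LiOH), y = n(NaOH).
Titrant: 1x + 1y = 8.771 × 10^-3;  mass: 23.95x + 40.00y = 0.2815
Solving, x = 4.321 × 10^-3 mol, y = 4.450 × 10^-3 mol
mass of LiOH = 4.321 × 10^-3 × 23.95 = 0.1035 g
% LiOH = 0.1035 / 0.2815 × 100 = 36.76 %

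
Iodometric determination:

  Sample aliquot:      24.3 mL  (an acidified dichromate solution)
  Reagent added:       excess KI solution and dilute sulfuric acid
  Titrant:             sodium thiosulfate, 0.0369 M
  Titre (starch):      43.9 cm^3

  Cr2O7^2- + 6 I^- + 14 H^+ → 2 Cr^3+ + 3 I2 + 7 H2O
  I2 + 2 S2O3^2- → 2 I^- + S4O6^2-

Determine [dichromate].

0.0111 M

n(S2O3^2-) = 0.0439 × 0.0369 = 1.62 × 10^-3 mol
n(I2) = n(S2O3^2-)/2 = 8.10 × 10^-4 mol
From the 1:3 ratio, n(Cr2O7^2-) in the aliquot = 1/3 × 8.10 × 10^-4 = 2.70 × 10^-4 mol
[Cr2O7^2-] = 2.70 × 10^-4 / 0.0243 = 0.0111 mol/L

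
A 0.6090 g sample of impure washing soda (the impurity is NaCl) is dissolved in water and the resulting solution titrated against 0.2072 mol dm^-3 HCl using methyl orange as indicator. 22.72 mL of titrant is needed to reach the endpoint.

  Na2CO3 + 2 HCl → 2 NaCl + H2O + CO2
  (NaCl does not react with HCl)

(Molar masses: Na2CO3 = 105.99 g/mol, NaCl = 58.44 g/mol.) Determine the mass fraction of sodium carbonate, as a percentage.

40.97 %

n(HCl) = 0.02272 × 0.2072 = 4.708 × 10^-3 mol
Let x = n(Na2CO3), y = n(NaCl).
Titrant: 2x = 4.708 × 10^-3;  mass: 105.99x + 58.44y = 0.6090
Solving, x = 2.354 × 10^-3 mol, y = 6.152 × 10^-3 mol
mass of Na2CO3 = 2.354 × 10^-3 × 105.99 = 0.2495 g
% Na2CO3 = 0.2495 / 0.6090 × 100 = 40.97 %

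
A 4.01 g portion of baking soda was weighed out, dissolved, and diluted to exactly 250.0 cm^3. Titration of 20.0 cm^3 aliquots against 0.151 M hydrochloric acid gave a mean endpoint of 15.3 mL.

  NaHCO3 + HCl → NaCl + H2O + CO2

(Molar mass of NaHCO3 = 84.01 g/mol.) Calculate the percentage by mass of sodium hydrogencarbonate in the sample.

n(HCl) per titration = 0.0153 × 0.151 = 2.31 × 10^-3 mol
n(NaHCO3) in each aliquot = 2.31 × 10^-3 mol (1:1 ratio)
n(NaHCO3) in the whole flask = 2.31 × 10^-3 × 250.0/20.0 = 0.0289 mol
mass of NaHCO3 = 0.0289 × 84.01 = 2.43 g
% NaHCO3 = 2.43 / 4.01 × 100 = 60.5 %

60.5 %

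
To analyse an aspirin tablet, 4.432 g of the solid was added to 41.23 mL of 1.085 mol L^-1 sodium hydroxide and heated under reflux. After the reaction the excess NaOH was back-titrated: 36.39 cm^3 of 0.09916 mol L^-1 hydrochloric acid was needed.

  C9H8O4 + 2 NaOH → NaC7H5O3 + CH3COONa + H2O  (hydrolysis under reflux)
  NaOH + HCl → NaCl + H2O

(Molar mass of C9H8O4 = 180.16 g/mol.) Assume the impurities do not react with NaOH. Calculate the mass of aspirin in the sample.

n(NaOH) added = 0.04123 × 1.085 = 0.04473 mol
n(HCl) used in back-titration = 0.03639 × 0.09916 = 3.608 × 10^-3 mol
n(NaOH) left over = 3.608 × 10^-3 mol (1:1 ratio)
n(NaOH) consumed by analyte = 0.04473 − 3.608 × 10^-3 = 0.04113 mol
From the 1:2 ratio, n(C9H8O4) = 1/2 × 0.04113 = 0.02056 mol
mass of C9H8O4 = 0.02056 × 180.16 = 3.705 g

3.705 g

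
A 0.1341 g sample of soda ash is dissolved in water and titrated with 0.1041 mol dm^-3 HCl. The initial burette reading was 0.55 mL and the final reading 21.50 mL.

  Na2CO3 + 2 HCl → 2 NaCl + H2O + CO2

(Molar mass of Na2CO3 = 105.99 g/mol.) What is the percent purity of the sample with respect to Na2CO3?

n(HCl) = 0.02095 L × 0.1041 mol/L = 2.181 × 10^-3 mol
From the 1:2 ratio, n(Na2CO3) = 1/2 × 2.181 × 10^-3 = 1.090 × 10^-3 mol
mass of Na2CO3 = 1.090 × 10^-3 × 105.99 g/mol = 0.1156 g
% Na2CO3 = 0.1156 / 0.1341 × 100 = 86.19 %

86.19 %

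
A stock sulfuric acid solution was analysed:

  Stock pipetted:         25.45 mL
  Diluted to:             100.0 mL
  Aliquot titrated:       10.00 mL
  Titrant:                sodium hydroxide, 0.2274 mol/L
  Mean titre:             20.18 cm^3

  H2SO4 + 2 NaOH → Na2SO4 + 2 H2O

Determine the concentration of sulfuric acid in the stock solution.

0.9016 mol/L

n(NaOH) = 0.02018 × 0.2274 = 4.589 × 10^-3 mol
From the 1:2 ratio, n(H2SO4) in the aliquot = 1/2 × 4.589 × 10^-3 = 2.294 × 10^-3 mol
[H2SO4]_dilute = 2.294 × 10^-3 / 0.01000 = 0.2294 mol/L
Dilution factor = 100.0 / 25.45 = 3.929
[H2SO4]_stock = 0.2294 × 3.929 = 0.9016 mol/L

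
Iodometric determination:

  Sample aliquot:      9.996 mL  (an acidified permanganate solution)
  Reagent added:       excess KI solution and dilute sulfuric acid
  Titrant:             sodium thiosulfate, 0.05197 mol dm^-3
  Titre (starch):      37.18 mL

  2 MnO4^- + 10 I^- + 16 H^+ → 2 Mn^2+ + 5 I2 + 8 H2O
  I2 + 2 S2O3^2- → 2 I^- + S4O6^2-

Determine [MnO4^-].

0.03866 mol/L

n(S2O3^2-) = 0.03718 × 0.05197 = 1.932 × 10^-3 mol
n(I2) = n(S2O3^2-)/2 = 9.661 × 10^-4 mol
From the 2:5 ratio, n(MnO4^-) in the aliquot = 2/5 × 9.661 × 10^-4 = 3.864 × 10^-4 mol
[MnO4^-] = 3.864 × 10^-4 / 0.009996 = 0.03866 mol/L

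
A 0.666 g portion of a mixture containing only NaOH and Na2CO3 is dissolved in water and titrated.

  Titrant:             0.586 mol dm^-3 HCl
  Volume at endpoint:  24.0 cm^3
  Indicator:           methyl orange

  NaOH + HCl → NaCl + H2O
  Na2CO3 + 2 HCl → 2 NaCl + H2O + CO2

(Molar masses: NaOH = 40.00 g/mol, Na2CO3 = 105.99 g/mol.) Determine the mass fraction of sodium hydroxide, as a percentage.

n(HCl) = 0.0240 × 0.586 = 0.0141 mol
Let x = n(NaOH), y = n(Na2CO3).
Titrant: 1x + 2y = 0.0141;  mass: 40.00x + 105.99y = 0.666
Solving, x = 6.10 × 10^-3 mol, y = 3.98 × 10^-3 mol
mass of NaOH = 6.10 × 10^-3 × 40.00 = 0.244 g
% NaOH = 0.244 / 0.666 × 100 = 36.7 %

36.7 %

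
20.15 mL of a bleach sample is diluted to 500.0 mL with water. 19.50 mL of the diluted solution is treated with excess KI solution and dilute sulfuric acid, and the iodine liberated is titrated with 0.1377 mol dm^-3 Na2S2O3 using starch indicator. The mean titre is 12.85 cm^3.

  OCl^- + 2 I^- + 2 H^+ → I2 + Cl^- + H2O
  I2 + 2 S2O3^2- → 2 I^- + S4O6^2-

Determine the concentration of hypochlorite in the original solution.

1.126 mol/L

n(S2O3^2-) = 0.01285 × 0.1377 = 1.769 × 10^-3 mol
n(I2) = n(S2O3^2-)/2 = 8.847 × 10^-4 mol
n(OCl^-) in the aliquot = 8.847 × 10^-4 mol (1:1 ratio)
[OCl^-]_dilute = 8.847 × 10^-4 / 0.01950 = 0.04537 mol/L
[OCl^-]_original = 0.04537 × 500.0/20.15 = 1.126 mol/L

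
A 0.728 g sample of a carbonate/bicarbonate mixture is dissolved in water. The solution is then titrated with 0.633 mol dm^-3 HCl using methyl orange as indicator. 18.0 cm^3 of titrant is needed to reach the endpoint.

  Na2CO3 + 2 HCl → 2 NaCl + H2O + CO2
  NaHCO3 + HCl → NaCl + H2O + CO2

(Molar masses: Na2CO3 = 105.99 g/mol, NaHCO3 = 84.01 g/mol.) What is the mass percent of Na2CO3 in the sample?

53.8 %

n(HCl) = 0.0180 × 0.633 = 0.0114 mol
Let x = n(Na2CO3), y = n(NaHCO3).
Titrant: 2x + 1y = 0.0114;  mass: 105.99x + 84.01y = 0.728
Solving, x = 3.70 × 10^-3 mol, y = 4.00 × 10^-3 mol
mass of Na2CO3 = 3.70 × 10^-3 × 105.99 = 0.392 g
% Na2CO3 = 0.392 / 0.728 × 100 = 53.8 %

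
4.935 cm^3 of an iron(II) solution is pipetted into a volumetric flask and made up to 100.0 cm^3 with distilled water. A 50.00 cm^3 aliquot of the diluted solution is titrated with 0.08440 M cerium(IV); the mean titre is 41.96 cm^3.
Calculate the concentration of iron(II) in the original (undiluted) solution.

1.435 M

Ce^4+ + Fe^2+ → Ce^3+ + Fe^3+
n(Ce4+) = 0.04196 × 0.08440 = 3.541 × 10^-3 mol
n(Fe2+) in the aliquot = 3.541 × 10^-3 mol (1:1 ratio)
[Fe2+]_dilute = 3.541 × 10^-3 / 0.05000 = 0.07083 mol/L
Dilution factor = 100.0 / 4.935 = 20.26
[Fe2+]_stock = 0.07083 × 20.26 = 1.435 mol/L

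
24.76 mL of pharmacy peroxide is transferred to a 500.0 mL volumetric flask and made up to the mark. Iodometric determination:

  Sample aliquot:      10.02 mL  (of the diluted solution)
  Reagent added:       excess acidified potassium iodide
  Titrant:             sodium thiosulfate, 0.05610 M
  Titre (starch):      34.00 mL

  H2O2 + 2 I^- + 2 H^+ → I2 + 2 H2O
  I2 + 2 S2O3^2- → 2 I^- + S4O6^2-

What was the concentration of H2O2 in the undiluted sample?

1.922 M

n(S2O3^2-) = 0.03400 × 0.05610 = 1.907 × 10^-3 mol
n(I2) = n(S2O3^2-)/2 = 9.537 × 10^-4 mol
n(H2O2) in the aliquot = 9.537 × 10^-4 mol (1:1 ratio)
[H2O2]_dilute = 9.537 × 10^-4 / 0.01002 = 0.09518 mol/L
[H2O2]_original = 0.09518 × 500.0/24.76 = 1.922 mol/L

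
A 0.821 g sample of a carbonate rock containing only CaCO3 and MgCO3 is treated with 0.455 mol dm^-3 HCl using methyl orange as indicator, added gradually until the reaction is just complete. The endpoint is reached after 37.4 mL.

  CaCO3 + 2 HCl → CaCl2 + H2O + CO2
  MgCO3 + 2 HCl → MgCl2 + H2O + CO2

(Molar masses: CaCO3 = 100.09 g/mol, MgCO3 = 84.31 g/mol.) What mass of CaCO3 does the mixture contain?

n(HCl) = 0.0374 × 0.455 = 0.0170 mol
Let x = n(CaCO3), y = n(MgCO3).
Titrant: 2x + 2y = 0.0170;  mass: 100.09x + 84.31y = 0.821
Solving, x = 6.57 × 10^-3 mol, y = 1.94 × 10^-3 mol
mass of CaCO3 = 6.57 × 10^-3 × 100.09 = 0.657 g

0.657 g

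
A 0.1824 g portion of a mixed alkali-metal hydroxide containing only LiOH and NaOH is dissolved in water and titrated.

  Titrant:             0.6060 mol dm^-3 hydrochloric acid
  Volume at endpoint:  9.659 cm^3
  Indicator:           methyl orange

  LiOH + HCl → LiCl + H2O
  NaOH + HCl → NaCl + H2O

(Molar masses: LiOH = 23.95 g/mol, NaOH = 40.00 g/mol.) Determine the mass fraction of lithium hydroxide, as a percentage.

n(HCl) = 0.009659 × 0.6060 = 5.853 × 10^-3 mol
Let x = n(LiOH), y = n(NaOH).
Titrant: 1x + 1y = 5.853 × 10^-3;  mass: 23.95x + 40.00y = 0.1824
Solving, x = 3.223 × 10^-3 mol, y = 2.630 × 10^-3 mol
mass of LiOH = 3.223 × 10^-3 × 23.95 = 0.07720 g
% LiOH = 0.07720 / 0.1824 × 100 = 42.32 %

42.32 %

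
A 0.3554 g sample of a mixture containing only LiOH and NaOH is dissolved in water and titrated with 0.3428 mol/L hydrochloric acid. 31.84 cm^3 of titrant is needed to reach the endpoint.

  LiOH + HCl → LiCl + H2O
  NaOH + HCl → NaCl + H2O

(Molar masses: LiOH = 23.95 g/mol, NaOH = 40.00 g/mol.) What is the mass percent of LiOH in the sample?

n(HCl) = 0.03184 × 0.3428 = 0.01091 mol
Let x = n(LiOH), y = n(NaOH).
Titrant: 1x + 1y = 0.01091;  mass: 23.95x + 40.00y = 0.3554
Solving, x = 5.059 × 10^-3 mol, y = 5.856 × 10^-3 mol
mass of LiOH = 5.059 × 10^-3 × 23.95 = 0.1212 g
% LiOH = 0.1212 / 0.3554 × 100 = 34.09 %

34.09 %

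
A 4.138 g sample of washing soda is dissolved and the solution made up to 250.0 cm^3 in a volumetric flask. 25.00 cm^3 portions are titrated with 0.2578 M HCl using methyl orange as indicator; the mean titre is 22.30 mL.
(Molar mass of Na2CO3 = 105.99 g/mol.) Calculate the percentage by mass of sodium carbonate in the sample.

73.63 %

Na2CO3 + 2 HCl → 2 NaCl + H2O + CO2
n(HCl) per titration = 0.02230 × 0.2578 = 5.749 × 10^-3 mol
From the 1:2 ratio, n(Na2CO3) in each aliquot = 1/2 × 5.749 × 10^-3 = 2.874 × 10^-3 mol
n(Na2CO3) in the whole flask = 2.874 × 10^-3 × 250.0/25.00 = 0.02874 mol
mass of Na2CO3 = 0.02874 × 105.99 = 3.047 g
% Na2CO3 = 3.047 / 4.138 × 100 = 73.63 %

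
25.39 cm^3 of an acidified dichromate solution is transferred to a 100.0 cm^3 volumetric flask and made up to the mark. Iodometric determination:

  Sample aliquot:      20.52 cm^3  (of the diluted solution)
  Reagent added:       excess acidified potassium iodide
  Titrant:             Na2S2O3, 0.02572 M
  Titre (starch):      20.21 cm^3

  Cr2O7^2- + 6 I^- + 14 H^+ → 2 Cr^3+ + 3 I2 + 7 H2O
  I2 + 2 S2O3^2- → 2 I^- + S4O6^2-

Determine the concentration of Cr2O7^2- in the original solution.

0.01663 M

n(S2O3^2-) = 0.02021 × 0.02572 = 5.198 × 10^-4 mol
n(I2) = n(S2O3^2-)/2 = 2.599 × 10^-4 mol
From the 1:3 ratio, n(Cr2O7^2-) in the aliquot = 1/3 × 2.599 × 10^-4 = 8.663 × 10^-5 mol
[Cr2O7^2-]_dilute = 8.663 × 10^-5 / 0.02052 = 0.004222 mol/L
[Cr2O7^2-]_original = 0.004222 × 100.0/25.39 = 0.01663 mol/L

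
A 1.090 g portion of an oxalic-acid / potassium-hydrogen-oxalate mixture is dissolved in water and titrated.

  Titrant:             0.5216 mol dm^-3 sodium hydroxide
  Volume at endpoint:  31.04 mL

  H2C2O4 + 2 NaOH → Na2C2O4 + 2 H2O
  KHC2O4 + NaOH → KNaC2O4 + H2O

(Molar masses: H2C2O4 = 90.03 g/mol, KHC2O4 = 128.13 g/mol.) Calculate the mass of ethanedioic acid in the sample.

n(NaOH) = 0.03104 × 0.5216 = 0.01619 mol
Let x = n(H2C2O4), y = n(KHC2O4).
Titrant: 2x + 1y = 0.01619;  mass: 90.03x + 128.13y = 1.090
Solving, x = 5.922 × 10^-3 mol, y = 4.346 × 10^-3 mol
mass of H2C2O4 = 5.922 × 10^-3 × 90.03 = 0.5332 g

0.5332 g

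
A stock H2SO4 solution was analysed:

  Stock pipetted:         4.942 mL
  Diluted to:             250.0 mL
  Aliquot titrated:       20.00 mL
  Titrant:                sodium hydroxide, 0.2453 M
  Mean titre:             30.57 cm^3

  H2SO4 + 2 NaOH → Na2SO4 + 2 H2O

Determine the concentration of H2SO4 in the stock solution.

n(NaOH) = 0.03057 × 0.2453 = 7.499 × 10^-3 mol
From the 1:2 ratio, n(H2SO4) in the aliquot = 1/2 × 7.499 × 10^-3 = 3.749 × 10^-3 mol
[H2SO4]_dilute = 3.749 × 10^-3 / 0.02000 = 0.1875 mol/L
Dilution factor = 250.0 / 4.942 = 50.59
[H2SO4]_stock = 0.1875 × 50.59 = 9.484 mol/L

9.484 M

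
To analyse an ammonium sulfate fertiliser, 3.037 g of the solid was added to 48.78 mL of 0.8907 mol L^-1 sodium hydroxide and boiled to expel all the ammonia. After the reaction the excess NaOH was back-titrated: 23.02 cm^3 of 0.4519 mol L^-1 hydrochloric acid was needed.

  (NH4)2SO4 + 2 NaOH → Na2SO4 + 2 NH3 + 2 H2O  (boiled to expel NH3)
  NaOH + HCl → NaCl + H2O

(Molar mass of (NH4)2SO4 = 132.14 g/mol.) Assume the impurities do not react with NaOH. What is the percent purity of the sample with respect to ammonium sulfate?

71.89 %

n(NaOH) added = 0.04878 × 0.8907 = 0.04345 mol
n(HCl) used in back-titration = 0.02302 × 0.4519 = 0.01040 mol
n(NaOH) left over = 0.01040 mol (1:1 ratio)
n(NaOH) consumed by analyte = 0.04345 − 0.01040 = 0.03305 mol
From the 1:2 ratio, n((NH4)2SO4) = 1/2 × 0.03305 = 0.01652 mol
mass of (NH4)2SO4 = 0.01652 × 132.14 = 2.183 g
% (NH4)2SO4 = 2.183 / 3.037 × 100 = 71.89 %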